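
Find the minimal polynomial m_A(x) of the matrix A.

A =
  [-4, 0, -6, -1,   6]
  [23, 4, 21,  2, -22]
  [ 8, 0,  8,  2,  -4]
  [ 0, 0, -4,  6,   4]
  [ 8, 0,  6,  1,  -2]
x^4 - 8*x^3 + 128*x - 256

The characteristic polynomial is χ_A(x) = (x - 4)^4*(x + 4), so the eigenvalues are known. The minimal polynomial is
  m_A(x) = Π_λ (x − λ)^{k_λ}
where k_λ is the size of the *largest* Jordan block for λ (equivalently, the smallest k with (A − λI)^k v = 0 for every generalised eigenvector v of λ).

  λ = -4: largest Jordan block has size 1, contributing (x + 4)
  λ = 4: largest Jordan block has size 3, contributing (x − 4)^3

So m_A(x) = (x - 4)^3*(x + 4) = x^4 - 8*x^3 + 128*x - 256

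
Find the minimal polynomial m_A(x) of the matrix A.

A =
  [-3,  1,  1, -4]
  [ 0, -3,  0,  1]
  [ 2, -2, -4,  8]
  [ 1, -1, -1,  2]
x^3 + 6*x^2 + 12*x + 8

The characteristic polynomial is χ_A(x) = (x + 2)^4, so the eigenvalues are known. The minimal polynomial is
  m_A(x) = Π_λ (x − λ)^{k_λ}
where k_λ is the size of the *largest* Jordan block for λ (equivalently, the smallest k with (A − λI)^k v = 0 for every generalised eigenvector v of λ).

  λ = -2: largest Jordan block has size 3, contributing (x + 2)^3

So m_A(x) = (x + 2)^3 = x^3 + 6*x^2 + 12*x + 8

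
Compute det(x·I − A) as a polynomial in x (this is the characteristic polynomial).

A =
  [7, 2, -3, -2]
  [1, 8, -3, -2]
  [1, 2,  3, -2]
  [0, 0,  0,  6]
x^4 - 24*x^3 + 216*x^2 - 864*x + 1296

Expanding det(x·I − A) (e.g. by cofactor expansion or by noting that A is similar to its Jordan form J, which has the same characteristic polynomial as A) gives
  χ_A(x) = x^4 - 24*x^3 + 216*x^2 - 864*x + 1296
which factors as (x - 6)^4. The eigenvalues (with algebraic multiplicities) are λ = 6 with multiplicity 4.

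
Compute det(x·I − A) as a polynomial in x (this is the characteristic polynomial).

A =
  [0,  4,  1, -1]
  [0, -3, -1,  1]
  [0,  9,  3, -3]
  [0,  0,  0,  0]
x^4

Expanding det(x·I − A) (e.g. by cofactor expansion or by noting that A is similar to its Jordan form J, which has the same characteristic polynomial as A) gives
  χ_A(x) = x^4
which factors as x^4. The eigenvalues (with algebraic multiplicities) are λ = 0 with multiplicity 4.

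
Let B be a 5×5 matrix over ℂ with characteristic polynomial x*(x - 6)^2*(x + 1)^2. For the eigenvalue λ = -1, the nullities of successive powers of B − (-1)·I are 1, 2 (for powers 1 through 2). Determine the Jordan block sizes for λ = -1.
Block sizes for λ = -1: [2]

From the dimensions of kernels of powers, the number of Jordan blocks of size at least j is d_j − d_{j−1} where d_j = dim ker(N^j) (with d_0 = 0). Computing the differences gives [1, 1].
The number of blocks of size exactly k is (#blocks of size ≥ k) − (#blocks of size ≥ k + 1), so the partition is: 1 block(s) of size 2.
In nonincreasing order the block sizes are [2].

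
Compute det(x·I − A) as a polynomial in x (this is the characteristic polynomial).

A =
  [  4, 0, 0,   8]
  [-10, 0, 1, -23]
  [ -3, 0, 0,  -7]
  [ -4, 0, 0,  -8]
x^4 + 4*x^3

Expanding det(x·I − A) (e.g. by cofactor expansion or by noting that A is similar to its Jordan form J, which has the same characteristic polynomial as A) gives
  χ_A(x) = x^4 + 4*x^3
which factors as x^3*(x + 4). The eigenvalues (with algebraic multiplicities) are λ = -4 with multiplicity 1, λ = 0 with multiplicity 3.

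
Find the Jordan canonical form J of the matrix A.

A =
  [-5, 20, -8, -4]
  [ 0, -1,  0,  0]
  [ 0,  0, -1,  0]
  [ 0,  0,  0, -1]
J_1(-5) ⊕ J_1(-1) ⊕ J_1(-1) ⊕ J_1(-1)

The characteristic polynomial is
  det(x·I − A) = x^4 + 8*x^3 + 18*x^2 + 16*x + 5 = (x + 1)^3*(x + 5)

Eigenvalues and multiplicities (the geometric multiplicity of λ is n − rank(A − λI), which equals the number of Jordan blocks for λ):
  λ = -5: algebraic multiplicity = 1, geometric multiplicity = 1
  λ = -1: algebraic multiplicity = 3, geometric multiplicity = 3

Determining the block sizes for each eigenvalue:
  λ = -5: one block (gm = 1), so the single block has size am = 1 → block sizes [1]
  λ = -1: gm = am = 3, so every block has size 1 → block sizes [1, 1, 1]

Assembling the blocks gives a Jordan form
J =
  [-5,  0,  0,  0]
  [ 0, -1,  0,  0]
  [ 0,  0, -1,  0]
  [ 0,  0,  0, -1]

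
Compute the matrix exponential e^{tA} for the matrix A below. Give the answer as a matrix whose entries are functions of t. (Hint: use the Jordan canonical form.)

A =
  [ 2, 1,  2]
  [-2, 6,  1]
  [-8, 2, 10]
e^{tA} =
  [-t^2*exp(6*t) - 4*t*exp(6*t) + exp(6*t), t*exp(6*t), t^2*exp(6*t)/2 + 2*t*exp(6*t)]
  [-2*t*exp(6*t), exp(6*t), t*exp(6*t)]
  [-2*t^2*exp(6*t) - 8*t*exp(6*t), 2*t*exp(6*t), t^2*exp(6*t) + 4*t*exp(6*t) + exp(6*t)]

Strategy: write A = P · J · P⁻¹ where J is a Jordan canonical form, so e^{tA} = P · e^{tJ} · P⁻¹, and e^{tJ} can be computed block-by-block.

A has Jordan form
J =
  [6, 1, 0]
  [0, 6, 1]
  [0, 0, 6]
(up to reordering of blocks).

Per-block formulas:
  For a 3×3 Jordan block J_3(6): exp(t · J_3(6)) = e^(6t)·(I + t·N + (t^2/2)·N^2), where N is the 3×3 nilpotent shift.

After assembling e^{tJ} and conjugating by P, we get:

e^{tA} =
  [-t^2*exp(6*t) - 4*t*exp(6*t) + exp(6*t), t*exp(6*t), t^2*exp(6*t)/2 + 2*t*exp(6*t)]
  [-2*t*exp(6*t), exp(6*t), t*exp(6*t)]
  [-2*t^2*exp(6*t) - 8*t*exp(6*t), 2*t*exp(6*t), t^2*exp(6*t) + 4*t*exp(6*t) + exp(6*t)]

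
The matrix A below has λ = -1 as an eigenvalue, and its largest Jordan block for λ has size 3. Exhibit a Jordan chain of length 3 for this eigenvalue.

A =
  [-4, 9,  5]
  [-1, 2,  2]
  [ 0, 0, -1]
A Jordan chain for λ = -1 of length 3:
v_1 = (3, 1, 0)ᵀ
v_2 = (5, 2, 0)ᵀ
v_3 = (0, 0, 1)ᵀ

Let N = A − (-1)·I. We want v_3 with N^3 v_3 = 0 but N^2 v_3 ≠ 0; then v_{j-1} := N · v_j for j = 3, …, 2.

Pick v_3 = (0, 0, 1)ᵀ.
Then v_2 = N · v_3 = (5, 2, 0)ᵀ.
Then v_1 = N · v_2 = (3, 1, 0)ᵀ.

Sanity check: (A − (-1)·I) v_1 = (0, 0, 0)ᵀ = 0. ✓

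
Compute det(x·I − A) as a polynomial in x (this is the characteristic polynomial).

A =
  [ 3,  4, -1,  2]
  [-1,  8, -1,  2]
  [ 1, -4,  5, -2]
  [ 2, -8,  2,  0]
x^4 - 16*x^3 + 96*x^2 - 256*x + 256

Expanding det(x·I − A) (e.g. by cofactor expansion or by noting that A is similar to its Jordan form J, which has the same characteristic polynomial as A) gives
  χ_A(x) = x^4 - 16*x^3 + 96*x^2 - 256*x + 256
which factors as (x - 4)^4. The eigenvalues (with algebraic multiplicities) are λ = 4 with multiplicity 4.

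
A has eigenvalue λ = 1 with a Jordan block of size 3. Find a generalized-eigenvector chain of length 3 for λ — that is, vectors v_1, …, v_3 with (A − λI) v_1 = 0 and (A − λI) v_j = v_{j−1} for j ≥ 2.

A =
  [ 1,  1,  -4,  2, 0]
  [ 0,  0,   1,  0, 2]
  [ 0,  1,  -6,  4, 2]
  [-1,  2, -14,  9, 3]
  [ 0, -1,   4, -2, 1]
A Jordan chain for λ = 1 of length 3:
v_1 = (-2, 0, -4, -8, 2)ᵀ
v_2 = (0, 0, 0, -1, 0)ᵀ
v_3 = (1, 0, 0, 0, 0)ᵀ

Let N = A − (1)·I. We want v_3 with N^3 v_3 = 0 but N^2 v_3 ≠ 0; then v_{j-1} := N · v_j for j = 3, …, 2.

Pick v_3 = (1, 0, 0, 0, 0)ᵀ.
Then v_2 = N · v_3 = (0, 0, 0, -1, 0)ᵀ.
Then v_1 = N · v_2 = (-2, 0, -4, -8, 2)ᵀ.

Sanity check: (A − (1)·I) v_1 = (0, 0, 0, 0, 0)ᵀ = 0. ✓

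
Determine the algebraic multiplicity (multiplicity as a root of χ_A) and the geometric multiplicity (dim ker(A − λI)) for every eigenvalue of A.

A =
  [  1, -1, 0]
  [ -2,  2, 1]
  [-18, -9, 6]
λ = 3: alg = 3, geom = 1

Step 1 — factor the characteristic polynomial to read off the algebraic multiplicities:
  χ_A(x) = (x - 3)^3

Step 2 — compute geometric multiplicities via the rank-nullity identity g(λ) = n − rank(A − λI):
  rank(A − (3)·I) = 2, so dim ker(A − (3)·I) = n − 2 = 1

Summary:
  λ = 3: algebraic multiplicity = 3, geometric multiplicity = 1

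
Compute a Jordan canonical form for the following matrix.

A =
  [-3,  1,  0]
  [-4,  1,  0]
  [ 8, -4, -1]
J_2(-1) ⊕ J_1(-1)

The characteristic polynomial is
  det(x·I − A) = x^3 + 3*x^2 + 3*x + 1 = (x + 1)^3

Eigenvalues and multiplicities (the geometric multiplicity of λ is n − rank(A − λI), which equals the number of Jordan blocks for λ):
  λ = -1: algebraic multiplicity = 3, geometric multiplicity = 2

Determining the block sizes for each eigenvalue:
  λ = -1: 2 blocks summing to 3 forces exactly one block of size 2 and the rest size 1 → block sizes [2, 1]

Assembling the blocks gives a Jordan form
J =
  [-1,  1,  0]
  [ 0, -1,  0]
  [ 0,  0, -1]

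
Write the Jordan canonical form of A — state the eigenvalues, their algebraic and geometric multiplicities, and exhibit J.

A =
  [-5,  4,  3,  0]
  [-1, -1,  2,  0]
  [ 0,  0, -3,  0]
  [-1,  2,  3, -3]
J_3(-3) ⊕ J_1(-3)

The characteristic polynomial is
  det(x·I − A) = x^4 + 12*x^3 + 54*x^2 + 108*x + 81 = (x + 3)^4

Eigenvalues and multiplicities (the geometric multiplicity of λ is n − rank(A − λI), which equals the number of Jordan blocks for λ):
  λ = -3: algebraic multiplicity = 4, geometric multiplicity = 2

Determining the block sizes for each eigenvalue:
  λ = -3: with am = 4 and gm = 2, the partition is not yet determined (e.g. several partitions of 4 into 2 parts exist). Let N = A − (-3)·I. Computing rank(N^1) = 2, rank(N^2) = 1, rank(N^3) = 0; the number of blocks of size ≥ j is rank(N^{j−1}) − rank(N^j), giving [2, 1, 1]. So we have 1 block(s) of size 3, 1 block(s) of size 1 → block sizes [3, 1]

Assembling the blocks gives a Jordan form
J =
  [-3,  1,  0,  0]
  [ 0, -3,  1,  0]
  [ 0,  0, -3,  0]
  [ 0,  0,  0, -3]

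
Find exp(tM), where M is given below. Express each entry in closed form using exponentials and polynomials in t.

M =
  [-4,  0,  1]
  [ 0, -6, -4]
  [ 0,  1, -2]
e^{tM} =
  [exp(-4*t), t^2*exp(-4*t)/2, t^2*exp(-4*t) + t*exp(-4*t)]
  [0, -2*t*exp(-4*t) + exp(-4*t), -4*t*exp(-4*t)]
  [0, t*exp(-4*t), 2*t*exp(-4*t) + exp(-4*t)]

Strategy: write M = P · J · P⁻¹ where J is a Jordan canonical form, so e^{tM} = P · e^{tJ} · P⁻¹, and e^{tJ} can be computed block-by-block.

M has Jordan form
J =
  [-4,  1,  0]
  [ 0, -4,  1]
  [ 0,  0, -4]
(up to reordering of blocks).

Per-block formulas:
  For a 3×3 Jordan block J_3(-4): exp(t · J_3(-4)) = e^(-4t)·(I + t·N + (t^2/2)·N^2), where N is the 3×3 nilpotent shift.

After assembling e^{tJ} and conjugating by P, we get:

e^{tM} =
  [exp(-4*t), t^2*exp(-4*t)/2, t^2*exp(-4*t) + t*exp(-4*t)]
  [0, -2*t*exp(-4*t) + exp(-4*t), -4*t*exp(-4*t)]
  [0, t*exp(-4*t), 2*t*exp(-4*t) + exp(-4*t)]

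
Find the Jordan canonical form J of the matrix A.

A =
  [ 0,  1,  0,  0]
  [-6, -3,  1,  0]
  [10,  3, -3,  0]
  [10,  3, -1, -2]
J_3(-2) ⊕ J_1(-2)

The characteristic polynomial is
  det(x·I − A) = x^4 + 8*x^3 + 24*x^2 + 32*x + 16 = (x + 2)^4

Eigenvalues and multiplicities (the geometric multiplicity of λ is n − rank(A − λI), which equals the number of Jordan blocks for λ):
  λ = -2: algebraic multiplicity = 4, geometric multiplicity = 2

Determining the block sizes for each eigenvalue:
  λ = -2: with am = 4 and gm = 2, the partition is not yet determined (e.g. several partitions of 4 into 2 parts exist). Let N = A − (-2)·I. Computing rank(N^1) = 2, rank(N^2) = 1, rank(N^3) = 0; the number of blocks of size ≥ j is rank(N^{j−1}) − rank(N^j), giving [2, 1, 1]. So we have 1 block(s) of size 3, 1 block(s) of size 1 → block sizes [3, 1]

Assembling the blocks gives a Jordan form
J =
  [-2,  1,  0,  0]
  [ 0, -2,  1,  0]
  [ 0,  0, -2,  0]
  [ 0,  0,  0, -2]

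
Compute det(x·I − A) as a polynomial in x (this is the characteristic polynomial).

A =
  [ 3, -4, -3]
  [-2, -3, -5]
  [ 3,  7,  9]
x^3 - 9*x^2 + 27*x - 27

Expanding det(x·I − A) (e.g. by cofactor expansion or by noting that A is similar to its Jordan form J, which has the same characteristic polynomial as A) gives
  χ_A(x) = x^3 - 9*x^2 + 27*x - 27
which factors as (x - 3)^3. The eigenvalues (with algebraic multiplicities) are λ = 3 with multiplicity 3.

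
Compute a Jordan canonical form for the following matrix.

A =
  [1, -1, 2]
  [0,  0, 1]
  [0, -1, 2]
J_3(1)

The characteristic polynomial is
  det(x·I − A) = x^3 - 3*x^2 + 3*x - 1 = (x - 1)^3

Eigenvalues and multiplicities (the geometric multiplicity of λ is n − rank(A − λI), which equals the number of Jordan blocks for λ):
  λ = 1: algebraic multiplicity = 3, geometric multiplicity = 1

Determining the block sizes for each eigenvalue:
  λ = 1: one block (gm = 1), so the single block has size am = 3 → block sizes [3]

Assembling the blocks gives a Jordan form
J =
  [1, 1, 0]
  [0, 1, 1]
  [0, 0, 1]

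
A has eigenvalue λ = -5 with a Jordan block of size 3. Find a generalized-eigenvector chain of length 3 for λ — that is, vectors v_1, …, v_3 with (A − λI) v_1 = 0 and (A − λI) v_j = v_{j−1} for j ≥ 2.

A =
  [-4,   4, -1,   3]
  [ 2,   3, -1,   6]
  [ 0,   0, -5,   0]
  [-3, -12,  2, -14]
A Jordan chain for λ = -5 of length 3:
v_1 = (1, 2, 0, -3)ᵀ
v_2 = (-1, -1, 0, 2)ᵀ
v_3 = (0, 0, 1, 0)ᵀ

Let N = A − (-5)·I. We want v_3 with N^3 v_3 = 0 but N^2 v_3 ≠ 0; then v_{j-1} := N · v_j for j = 3, …, 2.

Pick v_3 = (0, 0, 1, 0)ᵀ.
Then v_2 = N · v_3 = (-1, -1, 0, 2)ᵀ.
Then v_1 = N · v_2 = (1, 2, 0, -3)ᵀ.

Sanity check: (A − (-5)·I) v_1 = (0, 0, 0, 0)ᵀ = 0. ✓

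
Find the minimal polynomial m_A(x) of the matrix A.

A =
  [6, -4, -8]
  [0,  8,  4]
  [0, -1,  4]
x^2 - 12*x + 36

The characteristic polynomial is χ_A(x) = (x - 6)^3, so the eigenvalues are known. The minimal polynomial is
  m_A(x) = Π_λ (x − λ)^{k_λ}
where k_λ is the size of the *largest* Jordan block for λ (equivalently, the smallest k with (A − λI)^k v = 0 for every generalised eigenvector v of λ).

  λ = 6: largest Jordan block has size 2, contributing (x − 6)^2

So m_A(x) = (x - 6)^2 = x^2 - 12*x + 36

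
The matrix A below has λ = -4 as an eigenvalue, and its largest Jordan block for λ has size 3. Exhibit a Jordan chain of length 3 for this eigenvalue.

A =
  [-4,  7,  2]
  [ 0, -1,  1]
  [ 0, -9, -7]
A Jordan chain for λ = -4 of length 3:
v_1 = (3, 0, 0)ᵀ
v_2 = (7, 3, -9)ᵀ
v_3 = (0, 1, 0)ᵀ

Let N = A − (-4)·I. We want v_3 with N^3 v_3 = 0 but N^2 v_3 ≠ 0; then v_{j-1} := N · v_j for j = 3, …, 2.

Pick v_3 = (0, 1, 0)ᵀ.
Then v_2 = N · v_3 = (7, 3, -9)ᵀ.
Then v_1 = N · v_2 = (3, 0, 0)ᵀ.

Sanity check: (A − (-4)·I) v_1 = (0, 0, 0)ᵀ = 0. ✓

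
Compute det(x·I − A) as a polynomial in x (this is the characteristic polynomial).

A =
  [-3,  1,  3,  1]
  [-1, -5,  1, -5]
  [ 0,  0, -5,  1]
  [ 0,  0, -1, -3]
x^4 + 16*x^3 + 96*x^2 + 256*x + 256

Expanding det(x·I − A) (e.g. by cofactor expansion or by noting that A is similar to its Jordan form J, which has the same characteristic polynomial as A) gives
  χ_A(x) = x^4 + 16*x^3 + 96*x^2 + 256*x + 256
which factors as (x + 4)^4. The eigenvalues (with algebraic multiplicities) are λ = -4 with multiplicity 4.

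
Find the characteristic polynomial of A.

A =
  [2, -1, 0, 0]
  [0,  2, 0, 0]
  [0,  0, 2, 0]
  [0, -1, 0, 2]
x^4 - 8*x^3 + 24*x^2 - 32*x + 16

Expanding det(x·I − A) (e.g. by cofactor expansion or by noting that A is similar to its Jordan form J, which has the same characteristic polynomial as A) gives
  χ_A(x) = x^4 - 8*x^3 + 24*x^2 - 32*x + 16
which factors as (x - 2)^4. The eigenvalues (with algebraic multiplicities) are λ = 2 with multiplicity 4.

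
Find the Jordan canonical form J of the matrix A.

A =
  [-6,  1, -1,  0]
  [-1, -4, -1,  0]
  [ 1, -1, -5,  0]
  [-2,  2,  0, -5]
J_3(-5) ⊕ J_1(-5)

The characteristic polynomial is
  det(x·I − A) = x^4 + 20*x^3 + 150*x^2 + 500*x + 625 = (x + 5)^4

Eigenvalues and multiplicities (the geometric multiplicity of λ is n − rank(A − λI), which equals the number of Jordan blocks for λ):
  λ = -5: algebraic multiplicity = 4, geometric multiplicity = 2

Determining the block sizes for each eigenvalue:
  λ = -5: with am = 4 and gm = 2, the partition is not yet determined (e.g. several partitions of 4 into 2 parts exist). Let N = A − (-5)·I. Computing rank(N^1) = 2, rank(N^2) = 1, rank(N^3) = 0; the number of blocks of size ≥ j is rank(N^{j−1}) − rank(N^j), giving [2, 1, 1]. So we have 1 block(s) of size 3, 1 block(s) of size 1 → block sizes [3, 1]

Assembling the blocks gives a Jordan form
J =
  [-5,  1,  0,  0]
  [ 0, -5,  1,  0]
  [ 0,  0, -5,  0]
  [ 0,  0,  0, -5]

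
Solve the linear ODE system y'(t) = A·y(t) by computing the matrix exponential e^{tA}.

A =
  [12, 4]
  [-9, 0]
e^{tA} =
  [6*t*exp(6*t) + exp(6*t), 4*t*exp(6*t)]
  [-9*t*exp(6*t), -6*t*exp(6*t) + exp(6*t)]

Strategy: write A = P · J · P⁻¹ where J is a Jordan canonical form, so e^{tA} = P · e^{tJ} · P⁻¹, and e^{tJ} can be computed block-by-block.

A has Jordan form
J =
  [6, 1]
  [0, 6]
(up to reordering of blocks).

Per-block formulas:
  For a 2×2 Jordan block J_2(6): exp(t · J_2(6)) = e^(6t)·(I + t·N), where N is the 2×2 nilpotent shift.

After assembling e^{tJ} and conjugating by P, we get:

e^{tA} =
  [6*t*exp(6*t) + exp(6*t), 4*t*exp(6*t)]
  [-9*t*exp(6*t), -6*t*exp(6*t) + exp(6*t)]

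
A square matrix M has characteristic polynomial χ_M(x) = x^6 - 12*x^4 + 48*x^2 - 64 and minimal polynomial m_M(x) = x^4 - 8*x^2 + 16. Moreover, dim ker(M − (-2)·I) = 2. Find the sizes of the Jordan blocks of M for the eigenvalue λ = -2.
Block sizes for λ = -2: [2, 1]

Step 1 — from the characteristic polynomial, algebraic multiplicity of λ = -2 is 3. From dim ker(M − (-2)·I) = 2, there are exactly 2 Jordan blocks for λ = -2.
Step 2 — from the minimal polynomial, the factor (x + 2)^2 tells us the largest block for λ = -2 has size 2.
Step 3 — with total size 3, 2 blocks, and largest block 2, the block sizes (in nonincreasing order) are [2, 1].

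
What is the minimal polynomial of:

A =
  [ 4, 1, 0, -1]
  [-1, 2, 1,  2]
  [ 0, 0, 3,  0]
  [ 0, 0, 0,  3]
x^3 - 9*x^2 + 27*x - 27

The characteristic polynomial is χ_A(x) = (x - 3)^4, so the eigenvalues are known. The minimal polynomial is
  m_A(x) = Π_λ (x − λ)^{k_λ}
where k_λ is the size of the *largest* Jordan block for λ (equivalently, the smallest k with (A − λI)^k v = 0 for every generalised eigenvector v of λ).

  λ = 3: largest Jordan block has size 3, contributing (x − 3)^3

So m_A(x) = (x - 3)^3 = x^3 - 9*x^2 + 27*x - 27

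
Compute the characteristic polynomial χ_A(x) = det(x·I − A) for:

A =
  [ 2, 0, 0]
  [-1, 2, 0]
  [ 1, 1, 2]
x^3 - 6*x^2 + 12*x - 8

Expanding det(x·I − A) (e.g. by cofactor expansion or by noting that A is similar to its Jordan form J, which has the same characteristic polynomial as A) gives
  χ_A(x) = x^3 - 6*x^2 + 12*x - 8
which factors as (x - 2)^3. The eigenvalues (with algebraic multiplicities) are λ = 2 with multiplicity 3.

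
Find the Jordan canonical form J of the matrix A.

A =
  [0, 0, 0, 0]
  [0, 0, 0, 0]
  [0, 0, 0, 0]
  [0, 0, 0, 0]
J_1(0) ⊕ J_1(0) ⊕ J_1(0) ⊕ J_1(0)

The characteristic polynomial is
  det(x·I − A) = x^4

Eigenvalues and multiplicities (the geometric multiplicity of λ is n − rank(A − λI), which equals the number of Jordan blocks for λ):
  λ = 0: algebraic multiplicity = 4, geometric multiplicity = 4

Determining the block sizes for each eigenvalue:
  λ = 0: gm = am = 4, so every block has size 1 → block sizes [1, 1, 1, 1]

Assembling the blocks gives a Jordan form
J =
  [0, 0, 0, 0]
  [0, 0, 0, 0]
  [0, 0, 0, 0]
  [0, 0, 0, 0]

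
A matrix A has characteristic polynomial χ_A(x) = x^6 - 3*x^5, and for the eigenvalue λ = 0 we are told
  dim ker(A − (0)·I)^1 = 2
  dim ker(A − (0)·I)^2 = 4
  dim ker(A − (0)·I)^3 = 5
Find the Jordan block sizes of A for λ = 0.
Block sizes for λ = 0: [3, 2]

From the dimensions of kernels of powers, the number of Jordan blocks of size at least j is d_j − d_{j−1} where d_j = dim ker(N^j) (with d_0 = 0). Computing the differences gives [2, 2, 1].
The number of blocks of size exactly k is (#blocks of size ≥ k) − (#blocks of size ≥ k + 1), so the partition is: 1 block(s) of size 2, 1 block(s) of size 3.
In nonincreasing order the block sizes are [3, 2].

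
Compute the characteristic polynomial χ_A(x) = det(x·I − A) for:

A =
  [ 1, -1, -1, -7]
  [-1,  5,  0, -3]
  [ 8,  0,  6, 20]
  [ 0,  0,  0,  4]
x^4 - 16*x^3 + 96*x^2 - 256*x + 256

Expanding det(x·I − A) (e.g. by cofactor expansion or by noting that A is similar to its Jordan form J, which has the same characteristic polynomial as A) gives
  χ_A(x) = x^4 - 16*x^3 + 96*x^2 - 256*x + 256
which factors as (x - 4)^4. The eigenvalues (with algebraic multiplicities) are λ = 4 with multiplicity 4.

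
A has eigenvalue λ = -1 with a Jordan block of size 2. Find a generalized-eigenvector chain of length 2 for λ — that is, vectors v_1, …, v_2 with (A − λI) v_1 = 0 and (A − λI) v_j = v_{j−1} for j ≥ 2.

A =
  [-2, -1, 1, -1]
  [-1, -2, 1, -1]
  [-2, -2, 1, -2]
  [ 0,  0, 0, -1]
A Jordan chain for λ = -1 of length 2:
v_1 = (-1, -1, -2, 0)ᵀ
v_2 = (1, 0, 0, 0)ᵀ

Let N = A − (-1)·I. We want v_2 with N^2 v_2 = 0 but N^1 v_2 ≠ 0; then v_{j-1} := N · v_j for j = 2, …, 2.

Pick v_2 = (1, 0, 0, 0)ᵀ.
Then v_1 = N · v_2 = (-1, -1, -2, 0)ᵀ.

Sanity check: (A − (-1)·I) v_1 = (0, 0, 0, 0)ᵀ = 0. ✓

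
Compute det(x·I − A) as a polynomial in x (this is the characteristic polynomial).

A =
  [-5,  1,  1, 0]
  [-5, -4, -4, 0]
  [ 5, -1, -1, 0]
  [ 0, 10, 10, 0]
x^4 + 10*x^3 + 25*x^2

Expanding det(x·I − A) (e.g. by cofactor expansion or by noting that A is similar to its Jordan form J, which has the same characteristic polynomial as A) gives
  χ_A(x) = x^4 + 10*x^3 + 25*x^2
which factors as x^2*(x + 5)^2. The eigenvalues (with algebraic multiplicities) are λ = -5 with multiplicity 2, λ = 0 with multiplicity 2.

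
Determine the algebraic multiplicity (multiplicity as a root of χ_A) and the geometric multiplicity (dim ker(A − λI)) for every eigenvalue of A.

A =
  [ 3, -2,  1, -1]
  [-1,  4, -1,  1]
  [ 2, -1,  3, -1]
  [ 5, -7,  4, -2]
λ = 2: alg = 4, geom = 2

Step 1 — factor the characteristic polynomial to read off the algebraic multiplicities:
  χ_A(x) = (x - 2)^4

Step 2 — compute geometric multiplicities via the rank-nullity identity g(λ) = n − rank(A − λI):
  rank(A − (2)·I) = 2, so dim ker(A − (2)·I) = n − 2 = 2

Summary:
  λ = 2: algebraic multiplicity = 4, geometric multiplicity = 2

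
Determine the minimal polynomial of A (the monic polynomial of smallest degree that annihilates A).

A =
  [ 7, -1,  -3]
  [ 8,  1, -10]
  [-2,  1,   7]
x^3 - 15*x^2 + 75*x - 125

The characteristic polynomial is χ_A(x) = (x - 5)^3, so the eigenvalues are known. The minimal polynomial is
  m_A(x) = Π_λ (x − λ)^{k_λ}
where k_λ is the size of the *largest* Jordan block for λ (equivalently, the smallest k with (A − λI)^k v = 0 for every generalised eigenvector v of λ).

  λ = 5: largest Jordan block has size 3, contributing (x − 5)^3

So m_A(x) = (x - 5)^3 = x^3 - 15*x^2 + 75*x - 125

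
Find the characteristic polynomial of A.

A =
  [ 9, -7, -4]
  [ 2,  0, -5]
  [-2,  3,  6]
x^3 - 15*x^2 + 75*x - 125

Expanding det(x·I − A) (e.g. by cofactor expansion or by noting that A is similar to its Jordan form J, which has the same characteristic polynomial as A) gives
  χ_A(x) = x^3 - 15*x^2 + 75*x - 125
which factors as (x - 5)^3. The eigenvalues (with algebraic multiplicities) are λ = 5 with multiplicity 3.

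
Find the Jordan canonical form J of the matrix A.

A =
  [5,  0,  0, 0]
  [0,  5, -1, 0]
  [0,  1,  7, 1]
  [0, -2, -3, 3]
J_3(5) ⊕ J_1(5)

The characteristic polynomial is
  det(x·I − A) = x^4 - 20*x^3 + 150*x^2 - 500*x + 625 = (x - 5)^4

Eigenvalues and multiplicities (the geometric multiplicity of λ is n − rank(A − λI), which equals the number of Jordan blocks for λ):
  λ = 5: algebraic multiplicity = 4, geometric multiplicity = 2

Determining the block sizes for each eigenvalue:
  λ = 5: with am = 4 and gm = 2, the partition is not yet determined (e.g. several partitions of 4 into 2 parts exist). Let N = A − (5)·I. Computing rank(N^1) = 2, rank(N^2) = 1, rank(N^3) = 0; the number of blocks of size ≥ j is rank(N^{j−1}) − rank(N^j), giving [2, 1, 1]. So we have 1 block(s) of size 3, 1 block(s) of size 1 → block sizes [3, 1]

Assembling the blocks gives a Jordan form
J =
  [5, 1, 0, 0]
  [0, 5, 1, 0]
  [0, 0, 5, 0]
  [0, 0, 0, 5]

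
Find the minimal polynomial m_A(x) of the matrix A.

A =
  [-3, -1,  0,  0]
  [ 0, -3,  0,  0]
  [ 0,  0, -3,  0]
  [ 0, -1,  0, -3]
x^2 + 6*x + 9

The characteristic polynomial is χ_A(x) = (x + 3)^4, so the eigenvalues are known. The minimal polynomial is
  m_A(x) = Π_λ (x − λ)^{k_λ}
where k_λ is the size of the *largest* Jordan block for λ (equivalently, the smallest k with (A − λI)^k v = 0 for every generalised eigenvector v of λ).

  λ = -3: largest Jordan block has size 2, contributing (x + 3)^2

So m_A(x) = (x + 3)^2 = x^2 + 6*x + 9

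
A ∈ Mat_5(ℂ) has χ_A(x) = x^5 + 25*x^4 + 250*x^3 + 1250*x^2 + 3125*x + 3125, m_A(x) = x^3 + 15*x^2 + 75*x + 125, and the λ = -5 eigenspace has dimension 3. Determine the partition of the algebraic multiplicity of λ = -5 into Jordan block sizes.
Block sizes for λ = -5: [3, 1, 1]

Step 1 — from the characteristic polynomial, algebraic multiplicity of λ = -5 is 5. From dim ker(A − (-5)·I) = 3, there are exactly 3 Jordan blocks for λ = -5.
Step 2 — from the minimal polynomial, the factor (x + 5)^3 tells us the largest block for λ = -5 has size 3.
Step 3 — with total size 5, 3 blocks, and largest block 3, the block sizes (in nonincreasing order) are [3, 1, 1].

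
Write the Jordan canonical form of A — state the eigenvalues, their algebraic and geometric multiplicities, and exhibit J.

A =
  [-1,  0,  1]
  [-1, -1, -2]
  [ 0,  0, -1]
J_3(-1)

The characteristic polynomial is
  det(x·I − A) = x^3 + 3*x^2 + 3*x + 1 = (x + 1)^3

Eigenvalues and multiplicities (the geometric multiplicity of λ is n − rank(A − λI), which equals the number of Jordan blocks for λ):
  λ = -1: algebraic multiplicity = 3, geometric multiplicity = 1

Determining the block sizes for each eigenvalue:
  λ = -1: one block (gm = 1), so the single block has size am = 3 → block sizes [3]

Assembling the blocks gives a Jordan form
J =
  [-1,  1,  0]
  [ 0, -1,  1]
  [ 0,  0, -1]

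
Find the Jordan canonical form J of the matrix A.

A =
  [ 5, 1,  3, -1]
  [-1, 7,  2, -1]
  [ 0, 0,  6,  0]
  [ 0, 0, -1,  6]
J_2(6) ⊕ J_2(6)

The characteristic polynomial is
  det(x·I − A) = x^4 - 24*x^3 + 216*x^2 - 864*x + 1296 = (x - 6)^4

Eigenvalues and multiplicities (the geometric multiplicity of λ is n − rank(A − λI), which equals the number of Jordan blocks for λ):
  λ = 6: algebraic multiplicity = 4, geometric multiplicity = 2

Determining the block sizes for each eigenvalue:
  λ = 6: with am = 4 and gm = 2, the partition is not yet determined (e.g. several partitions of 4 into 2 parts exist). Let N = A − (6)·I. Computing rank(N^1) = 2, rank(N^2) = 0; the number of blocks of size ≥ j is rank(N^{j−1}) − rank(N^j), giving [2, 2]. So we have 2 block(s) of size 2 → block sizes [2, 2]

Assembling the blocks gives a Jordan form
J =
  [6, 1, 0, 0]
  [0, 6, 0, 0]
  [0, 0, 6, 1]
  [0, 0, 0, 6]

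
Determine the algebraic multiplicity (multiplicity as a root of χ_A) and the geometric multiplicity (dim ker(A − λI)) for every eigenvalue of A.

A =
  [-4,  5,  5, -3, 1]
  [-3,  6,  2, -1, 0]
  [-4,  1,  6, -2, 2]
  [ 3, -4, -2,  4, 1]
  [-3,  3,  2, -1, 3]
λ = 3: alg = 5, geom = 2

Step 1 — factor the characteristic polynomial to read off the algebraic multiplicities:
  χ_A(x) = (x - 3)^5

Step 2 — compute geometric multiplicities via the rank-nullity identity g(λ) = n − rank(A − λI):
  rank(A − (3)·I) = 3, so dim ker(A − (3)·I) = n − 3 = 2

Summary:
  λ = 3: algebraic multiplicity = 5, geometric multiplicity = 2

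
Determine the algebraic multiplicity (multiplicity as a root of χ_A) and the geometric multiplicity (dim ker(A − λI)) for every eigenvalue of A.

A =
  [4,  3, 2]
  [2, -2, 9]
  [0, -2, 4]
λ = 2: alg = 3, geom = 1

Step 1 — factor the characteristic polynomial to read off the algebraic multiplicities:
  χ_A(x) = (x - 2)^3

Step 2 — compute geometric multiplicities via the rank-nullity identity g(λ) = n − rank(A − λI):
  rank(A − (2)·I) = 2, so dim ker(A − (2)·I) = n − 2 = 1

Summary:
  λ = 2: algebraic multiplicity = 3, geometric multiplicity = 1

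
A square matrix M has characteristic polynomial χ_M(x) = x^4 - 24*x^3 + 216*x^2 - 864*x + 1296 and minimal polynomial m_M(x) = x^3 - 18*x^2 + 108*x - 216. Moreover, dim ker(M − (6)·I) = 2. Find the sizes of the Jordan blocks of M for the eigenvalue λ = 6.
Block sizes for λ = 6: [3, 1]

Step 1 — from the characteristic polynomial, algebraic multiplicity of λ = 6 is 4. From dim ker(M − (6)·I) = 2, there are exactly 2 Jordan blocks for λ = 6.
Step 2 — from the minimal polynomial, the factor (x − 6)^3 tells us the largest block for λ = 6 has size 3.
Step 3 — with total size 4, 2 blocks, and largest block 3, the block sizes (in nonincreasing order) are [3, 1].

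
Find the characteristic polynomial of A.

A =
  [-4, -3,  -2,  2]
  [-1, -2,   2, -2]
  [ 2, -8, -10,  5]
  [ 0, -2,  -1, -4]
x^4 + 20*x^3 + 150*x^2 + 500*x + 625

Expanding det(x·I − A) (e.g. by cofactor expansion or by noting that A is similar to its Jordan form J, which has the same characteristic polynomial as A) gives
  χ_A(x) = x^4 + 20*x^3 + 150*x^2 + 500*x + 625
which factors as (x + 5)^4. The eigenvalues (with algebraic multiplicities) are λ = -5 with multiplicity 4.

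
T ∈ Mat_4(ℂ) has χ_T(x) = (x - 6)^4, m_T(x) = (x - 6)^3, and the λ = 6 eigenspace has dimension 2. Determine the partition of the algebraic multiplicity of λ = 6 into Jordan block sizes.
Block sizes for λ = 6: [3, 1]

Step 1 — from the characteristic polynomial, algebraic multiplicity of λ = 6 is 4. From dim ker(T − (6)·I) = 2, there are exactly 2 Jordan blocks for λ = 6.
Step 2 — from the minimal polynomial, the factor (x − 6)^3 tells us the largest block for λ = 6 has size 3.
Step 3 — with total size 4, 2 blocks, and largest block 3, the block sizes (in nonincreasing order) are [3, 1].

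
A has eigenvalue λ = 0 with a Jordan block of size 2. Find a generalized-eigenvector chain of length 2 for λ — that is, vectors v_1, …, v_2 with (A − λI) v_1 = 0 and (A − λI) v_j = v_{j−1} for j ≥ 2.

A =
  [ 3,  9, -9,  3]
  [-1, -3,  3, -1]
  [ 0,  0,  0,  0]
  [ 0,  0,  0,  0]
A Jordan chain for λ = 0 of length 2:
v_1 = (3, -1, 0, 0)ᵀ
v_2 = (1, 0, 0, 0)ᵀ

Let N = A − (0)·I. We want v_2 with N^2 v_2 = 0 but N^1 v_2 ≠ 0; then v_{j-1} := N · v_j for j = 2, …, 2.

Pick v_2 = (1, 0, 0, 0)ᵀ.
Then v_1 = N · v_2 = (3, -1, 0, 0)ᵀ.

Sanity check: (A − (0)·I) v_1 = (0, 0, 0, 0)ᵀ = 0. ✓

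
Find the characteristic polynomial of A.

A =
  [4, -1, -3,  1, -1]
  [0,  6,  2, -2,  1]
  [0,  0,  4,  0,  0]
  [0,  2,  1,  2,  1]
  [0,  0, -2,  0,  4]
x^5 - 20*x^4 + 160*x^3 - 640*x^2 + 1280*x - 1024

Expanding det(x·I − A) (e.g. by cofactor expansion or by noting that A is similar to its Jordan form J, which has the same characteristic polynomial as A) gives
  χ_A(x) = x^5 - 20*x^4 + 160*x^3 - 640*x^2 + 1280*x - 1024
which factors as (x - 4)^5. The eigenvalues (with algebraic multiplicities) are λ = 4 with multiplicity 5.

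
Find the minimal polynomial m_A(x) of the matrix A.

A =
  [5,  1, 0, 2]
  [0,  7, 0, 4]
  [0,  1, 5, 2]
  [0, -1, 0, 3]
x^2 - 10*x + 25

The characteristic polynomial is χ_A(x) = (x - 5)^4, so the eigenvalues are known. The minimal polynomial is
  m_A(x) = Π_λ (x − λ)^{k_λ}
where k_λ is the size of the *largest* Jordan block for λ (equivalently, the smallest k with (A − λI)^k v = 0 for every generalised eigenvector v of λ).

  λ = 5: largest Jordan block has size 2, contributing (x − 5)^2

So m_A(x) = (x - 5)^2 = x^2 - 10*x + 25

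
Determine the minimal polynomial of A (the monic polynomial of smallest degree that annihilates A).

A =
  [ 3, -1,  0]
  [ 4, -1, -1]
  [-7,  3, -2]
x^3

The characteristic polynomial is χ_A(x) = x^3, so the eigenvalues are known. The minimal polynomial is
  m_A(x) = Π_λ (x − λ)^{k_λ}
where k_λ is the size of the *largest* Jordan block for λ (equivalently, the smallest k with (A − λI)^k v = 0 for every generalised eigenvector v of λ).

  λ = 0: largest Jordan block has size 3, contributing (x − 0)^3

So m_A(x) = x^3 = x^3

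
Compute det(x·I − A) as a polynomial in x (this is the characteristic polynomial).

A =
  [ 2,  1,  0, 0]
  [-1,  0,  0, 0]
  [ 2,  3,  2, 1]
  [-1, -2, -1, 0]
x^4 - 4*x^3 + 6*x^2 - 4*x + 1

Expanding det(x·I − A) (e.g. by cofactor expansion or by noting that A is similar to its Jordan form J, which has the same characteristic polynomial as A) gives
  χ_A(x) = x^4 - 4*x^3 + 6*x^2 - 4*x + 1
which factors as (x - 1)^4. The eigenvalues (with algebraic multiplicities) are λ = 1 with multiplicity 4.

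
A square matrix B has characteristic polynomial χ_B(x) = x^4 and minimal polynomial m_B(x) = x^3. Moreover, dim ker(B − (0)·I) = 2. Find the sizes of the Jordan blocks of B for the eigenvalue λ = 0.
Block sizes for λ = 0: [3, 1]

Step 1 — from the characteristic polynomial, algebraic multiplicity of λ = 0 is 4. From dim ker(B − (0)·I) = 2, there are exactly 2 Jordan blocks for λ = 0.
Step 2 — from the minimal polynomial, the factor (x − 0)^3 tells us the largest block for λ = 0 has size 3.
Step 3 — with total size 4, 2 blocks, and largest block 3, the block sizes (in nonincreasing order) are [3, 1].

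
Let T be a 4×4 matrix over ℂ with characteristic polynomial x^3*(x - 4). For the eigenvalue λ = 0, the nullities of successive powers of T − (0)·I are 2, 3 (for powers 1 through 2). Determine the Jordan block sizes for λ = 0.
Block sizes for λ = 0: [2, 1]

From the dimensions of kernels of powers, the number of Jordan blocks of size at least j is d_j − d_{j−1} where d_j = dim ker(N^j) (with d_0 = 0). Computing the differences gives [2, 1].
The number of blocks of size exactly k is (#blocks of size ≥ k) − (#blocks of size ≥ k + 1), so the partition is: 1 block(s) of size 1, 1 block(s) of size 2.
In nonincreasing order the block sizes are [2, 1].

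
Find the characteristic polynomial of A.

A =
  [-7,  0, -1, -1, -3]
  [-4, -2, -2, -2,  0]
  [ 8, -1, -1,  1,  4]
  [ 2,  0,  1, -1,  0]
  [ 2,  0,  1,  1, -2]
x^5 + 13*x^4 + 64*x^3 + 152*x^2 + 176*x + 80

Expanding det(x·I − A) (e.g. by cofactor expansion or by noting that A is similar to its Jordan form J, which has the same characteristic polynomial as A) gives
  χ_A(x) = x^5 + 13*x^4 + 64*x^3 + 152*x^2 + 176*x + 80
which factors as (x + 2)^4*(x + 5). The eigenvalues (with algebraic multiplicities) are λ = -5 with multiplicity 1, λ = -2 with multiplicity 4.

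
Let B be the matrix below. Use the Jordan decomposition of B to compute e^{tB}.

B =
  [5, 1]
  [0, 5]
e^{tB} =
  [exp(5*t), t*exp(5*t)]
  [0, exp(5*t)]

Strategy: write B = P · J · P⁻¹ where J is a Jordan canonical form, so e^{tB} = P · e^{tJ} · P⁻¹, and e^{tJ} can be computed block-by-block.

B has Jordan form
J =
  [5, 1]
  [0, 5]
(up to reordering of blocks).

Per-block formulas:
  For a 2×2 Jordan block J_2(5): exp(t · J_2(5)) = e^(5t)·(I + t·N), where N is the 2×2 nilpotent shift.

After assembling e^{tJ} and conjugating by P, we get:

e^{tB} =
  [exp(5*t), t*exp(5*t)]
  [0, exp(5*t)]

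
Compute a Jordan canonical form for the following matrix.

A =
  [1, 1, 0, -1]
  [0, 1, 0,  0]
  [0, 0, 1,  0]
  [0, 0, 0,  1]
J_2(1) ⊕ J_1(1) ⊕ J_1(1)

The characteristic polynomial is
  det(x·I − A) = x^4 - 4*x^3 + 6*x^2 - 4*x + 1 = (x - 1)^4

Eigenvalues and multiplicities (the geometric multiplicity of λ is n − rank(A − λI), which equals the number of Jordan blocks for λ):
  λ = 1: algebraic multiplicity = 4, geometric multiplicity = 3

Determining the block sizes for each eigenvalue:
  λ = 1: 3 blocks summing to 4 forces exactly one block of size 2 and the rest size 1 → block sizes [2, 1, 1]

Assembling the blocks gives a Jordan form
J =
  [1, 1, 0, 0]
  [0, 1, 0, 0]
  [0, 0, 1, 0]
  [0, 0, 0, 1]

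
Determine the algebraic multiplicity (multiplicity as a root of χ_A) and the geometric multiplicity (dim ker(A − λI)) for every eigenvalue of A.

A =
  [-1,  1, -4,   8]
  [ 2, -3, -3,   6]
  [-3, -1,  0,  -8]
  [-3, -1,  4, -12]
λ = -4: alg = 4, geom = 2

Step 1 — factor the characteristic polynomial to read off the algebraic multiplicities:
  χ_A(x) = (x + 4)^4

Step 2 — compute geometric multiplicities via the rank-nullity identity g(λ) = n − rank(A − λI):
  rank(A − (-4)·I) = 2, so dim ker(A − (-4)·I) = n − 2 = 2

Summary:
  λ = -4: algebraic multiplicity = 4, geometric multiplicity = 2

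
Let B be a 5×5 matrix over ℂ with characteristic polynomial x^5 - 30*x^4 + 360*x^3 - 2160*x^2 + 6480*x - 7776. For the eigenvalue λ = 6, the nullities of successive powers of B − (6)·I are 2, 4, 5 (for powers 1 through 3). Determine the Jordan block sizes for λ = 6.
Block sizes for λ = 6: [3, 2]

From the dimensions of kernels of powers, the number of Jordan blocks of size at least j is d_j − d_{j−1} where d_j = dim ker(N^j) (with d_0 = 0). Computing the differences gives [2, 2, 1].
The number of blocks of size exactly k is (#blocks of size ≥ k) − (#blocks of size ≥ k + 1), so the partition is: 1 block(s) of size 2, 1 block(s) of size 3.
In nonincreasing order the block sizes are [3, 2].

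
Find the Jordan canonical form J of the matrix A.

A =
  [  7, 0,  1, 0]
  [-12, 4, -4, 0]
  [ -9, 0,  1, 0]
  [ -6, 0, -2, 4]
J_2(4) ⊕ J_1(4) ⊕ J_1(4)

The characteristic polynomial is
  det(x·I − A) = x^4 - 16*x^3 + 96*x^2 - 256*x + 256 = (x - 4)^4

Eigenvalues and multiplicities (the geometric multiplicity of λ is n − rank(A − λI), which equals the number of Jordan blocks for λ):
  λ = 4: algebraic multiplicity = 4, geometric multiplicity = 3

Determining the block sizes for each eigenvalue:
  λ = 4: 3 blocks summing to 4 forces exactly one block of size 2 and the rest size 1 → block sizes [2, 1, 1]

Assembling the blocks gives a Jordan form
J =
  [4, 1, 0, 0]
  [0, 4, 0, 0]
  [0, 0, 4, 0]
  [0, 0, 0, 4]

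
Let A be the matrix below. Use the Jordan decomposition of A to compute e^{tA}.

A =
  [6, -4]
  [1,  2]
e^{tA} =
  [2*t*exp(4*t) + exp(4*t), -4*t*exp(4*t)]
  [t*exp(4*t), -2*t*exp(4*t) + exp(4*t)]

Strategy: write A = P · J · P⁻¹ where J is a Jordan canonical form, so e^{tA} = P · e^{tJ} · P⁻¹, and e^{tJ} can be computed block-by-block.

A has Jordan form
J =
  [4, 1]
  [0, 4]
(up to reordering of blocks).

Per-block formulas:
  For a 2×2 Jordan block J_2(4): exp(t · J_2(4)) = e^(4t)·(I + t·N), where N is the 2×2 nilpotent shift.

After assembling e^{tJ} and conjugating by P, we get:

e^{tA} =
  [2*t*exp(4*t) + exp(4*t), -4*t*exp(4*t)]
  [t*exp(4*t), -2*t*exp(4*t) + exp(4*t)]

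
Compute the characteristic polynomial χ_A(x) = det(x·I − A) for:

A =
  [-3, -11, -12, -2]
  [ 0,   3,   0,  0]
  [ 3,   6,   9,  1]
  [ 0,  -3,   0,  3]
x^4 - 12*x^3 + 54*x^2 - 108*x + 81

Expanding det(x·I − A) (e.g. by cofactor expansion or by noting that A is similar to its Jordan form J, which has the same characteristic polynomial as A) gives
  χ_A(x) = x^4 - 12*x^3 + 54*x^2 - 108*x + 81
which factors as (x - 3)^4. The eigenvalues (with algebraic multiplicities) are λ = 3 with multiplicity 4.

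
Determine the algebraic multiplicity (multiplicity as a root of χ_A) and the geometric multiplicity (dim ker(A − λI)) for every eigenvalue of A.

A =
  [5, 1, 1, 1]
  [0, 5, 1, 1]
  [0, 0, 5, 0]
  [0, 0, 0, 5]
λ = 5: alg = 4, geom = 2

Step 1 — factor the characteristic polynomial to read off the algebraic multiplicities:
  χ_A(x) = (x - 5)^4

Step 2 — compute geometric multiplicities via the rank-nullity identity g(λ) = n − rank(A − λI):
  rank(A − (5)·I) = 2, so dim ker(A − (5)·I) = n − 2 = 2

Summary:
  λ = 5: algebraic multiplicity = 4, geometric multiplicity = 2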